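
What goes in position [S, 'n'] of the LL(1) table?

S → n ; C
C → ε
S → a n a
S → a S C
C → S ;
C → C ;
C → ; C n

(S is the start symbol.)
To find M[S, 'n'], we find productions for S where 'n' is in the predict set (PREDICT(N → α) = (FIRST(α) \ {ε}) ∪ (FOLLOW(N) if α ⇒* ε)).

S → n ; C: PREDICT = { 'n' }
  'n' is in predict set, so this production goes in M[S, 'n']
S → a n a: PREDICT = { 'a' }
S → a S C: PREDICT = { 'a' }

M[S, 'n'] = S → n ; C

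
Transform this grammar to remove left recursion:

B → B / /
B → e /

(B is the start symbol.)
B is directly left-recursive. The standard transformation for
  A → A α₁ | ... | A α_m | β₁ | ... | β_n
is
  A  → β₁ A' | ... | β_n A'
  A' → α₁ A' | ... | α_m A' | ε

B → e / becomes B → e / B'
B → B / / becomes B' → / / B'
Add B' → ε

Resulting grammar:
B → e / B'
B' → / / B'
B' → ε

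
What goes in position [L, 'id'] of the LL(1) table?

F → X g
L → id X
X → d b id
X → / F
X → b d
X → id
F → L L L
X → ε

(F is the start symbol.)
L → id X

To find M[L, 'id'], we find productions for L where 'id' is in the predict set (PREDICT(N → α) = (FIRST(α) \ {ε}) ∪ (FOLLOW(N) if α ⇒* ε)).

L → id X: PREDICT = { 'id' }
  'id' is in predict set, so this production goes in M[L, 'id']

M[L, 'id'] = L → id X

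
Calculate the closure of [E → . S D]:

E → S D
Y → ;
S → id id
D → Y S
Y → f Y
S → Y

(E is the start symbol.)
{ [E → . S D], [S → . Y], [S → . id id], [Y → . ;], [Y → . f Y] }

Start with: [E → . S D]
  [E → . S D] has the dot before S: add [S → . id id], [S → . Y]
  [S → . Y] has the dot before Y: add [Y → . ;], [Y → . f Y]
No further items can be added.

CLOSURE = { [E → . S D], [S → . Y], [S → . id id], [Y → . ;], [Y → . f Y] }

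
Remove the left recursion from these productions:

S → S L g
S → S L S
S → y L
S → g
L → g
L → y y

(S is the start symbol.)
S → y L S'
S → g S'
S' → L g S'
S' → L S S'
S' → ε
L → g
L → y y

S is directly left-recursive. The standard transformation for
  A → A α₁ | ... | A α_m | β₁ | ... | β_n
is
  A  → β₁ A' | ... | β_n A'
  A' → α₁ A' | ... | α_m A' | ε

S → y L becomes S → y L S'
S → g becomes S → g S'
S → S L g becomes S' → L g S'
S → S L S becomes S' → L S S'
Add S' → ε

Productions for other non-terminals are unchanged:
  L → g
  L → y y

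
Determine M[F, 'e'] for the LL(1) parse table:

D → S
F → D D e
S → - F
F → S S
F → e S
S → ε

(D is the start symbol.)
F → D D e, F → S S, F → e S

To find M[F, 'e'], we find productions for F where 'e' is in the predict set (PREDICT(N → α) = (FIRST(α) \ {ε}) ∪ (FOLLOW(N) if α ⇒* ε)).

Relevant sets:
  FIRST(D) = { '-', ε }
  FIRST(S) = { '-', ε }
  FOLLOW(F) = { $, '-', 'e' }

F → D D e: PREDICT = { '-', 'e' }
  'e' is in predict set, so this production goes in M[F, 'e']
F → S S: PREDICT = { $, '-', 'e' }
  'e' is in predict set, so this production goes in M[F, 'e']
F → e S: PREDICT = { 'e' }
  'e' is in predict set, so this production goes in M[F, 'e']

M[F, 'e'] = F → D D e, F → S S, F → e S  (a multiply-defined cell — the grammar is not LL(1))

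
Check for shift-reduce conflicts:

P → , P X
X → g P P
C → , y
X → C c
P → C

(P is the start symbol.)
A shift-reduce conflict occurs when an LR(0) state has both:
  - a complete (reduce) item [A → α .] (dot at the end), and
  - a shift item [B → β . c γ] (dot before a terminal).

Augment with P' → P and build the canonical LR(0) collection (I0 = CLOSURE({[P' → . P]}), then GOTO on every symbol after a dot until no new states appear). It has 13 states:
  I0: { [C → . , y], [P → . , P X], [P → . C], [P' → . P] }  — shift
  I1: { [C → , . y], [C → . , y], [P → , . P X], [P → . , P X], [P → . C] }  — shift
  I2: { [P → C .] }  — reduce
  I3: { [P' → P .] }  — accept
  I4: { [C → . , y], [P → , P . X], [X → . C c], [X → . g P P] }  — shift
  I5: { [C → , y .] }  — reduce
  I6: { [C → , . y] }  — shift
  I7: { [X → C . c] }  — shift
  I8: { [P → , P X .] }  — reduce
  I9: { [C → . , y], [P → . , P X], [P → . C], [X → g . P P] }  — shift
  I10: { [C → . , y], [P → . , P X], [P → . C], [X → g P . P] }  — shift
  I11: { [X → g P P .] }  — reduce
  I12: { [X → C c .] }  — reduce

No state contains both a complete item and a shift item.

Answer: No shift-reduce conflicts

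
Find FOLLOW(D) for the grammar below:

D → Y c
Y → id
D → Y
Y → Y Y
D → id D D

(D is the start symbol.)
To compute FOLLOW(D), find every occurrence of D on a right-hand side N → α D β: add FIRST(β) \ {ε}, and if β is empty or nullable also add FOLLOW(N). Iterate to a fixed point.

D is the start symbol, so $ ∈ FOLLOW(D).
In D → id D D: D is followed by D, add FIRST(D) \ {ε} = { 'id' }
In D → id D D: D is at the end; this adds FOLLOW(D) to itself — nothing new

Taking the union: FOLLOW(D) = { $, 'id' }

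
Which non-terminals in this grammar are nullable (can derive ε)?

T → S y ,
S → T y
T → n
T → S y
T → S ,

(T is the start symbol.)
None

There are no ε-productions, so no non-terminal can derive ε.
No non-terminals are nullable.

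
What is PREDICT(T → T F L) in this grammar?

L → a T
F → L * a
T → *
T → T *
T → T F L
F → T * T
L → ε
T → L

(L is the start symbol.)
PREDICT(T → T F L) = (FIRST(RHS) \ {ε}) ∪ (FOLLOW(T) if ε ∈ FIRST(RHS), i.e. RHS ⇒* ε)
FIRST(T) = { '*', 'a', ε }
FIRST(F) = { '*', 'a' }
FIRST(T F L) = { '*', 'a' }
ε ∉ FIRST(T F L), so FOLLOW(T) is not added.
PREDICT(T → T F L) = { '*', 'a' }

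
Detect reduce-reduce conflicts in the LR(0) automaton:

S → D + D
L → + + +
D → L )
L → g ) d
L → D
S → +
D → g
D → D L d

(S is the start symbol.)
Yes — I17: [L → D .] vs [S → D + D .]

Augment with S' → S and build the canonical LR(0) collection (I0 = CLOSURE({[S' → . S]}), then GOTO on every symbol after a dot until no new states appear). It has 19 states:
  I0: { [D → . D L d], [D → . L )], [D → . g], [L → . + + +], [L → . D], [L → . g ) d], [S → . +], [S → . D + D], [S' → . S] }  — shift
  I1: { [L → + . + +], [S → + .] }  — shift, reduce
  I2: { [D → . D L d], [D → . L )], [D → . g], [D → D . L d], [L → . + + +], [L → . D], [L → . g ) d], [L → D .], [S → D . + D] }  — shift, reduce
  I3: { [D → L . )] }  — shift
  I4: { [S' → S .] }  — accept
  I5: { [D → g .], [L → g . ) d] }  — shift, reduce
  I6: { [L → g ) . d] }  — shift
  I7: { [L → g ) d .] }  — reduce
  I8: { [D → L ) .] }  — reduce
  I9: { [D → . D L d], [D → . L )], [D → . g], [L → + . + +], [L → . + + +], [L → . D], [L → . g ) d], [S → D + . D] }  — shift
  I10: { [D → . D L d], [D → . L )], [D → . g], [D → D . L d], [L → . + + +], [L → . D], [L → . g ) d], [L → D .] }  — shift, reduce
  I11: { [D → D L . d], [D → L . )] }  — shift
  I12: { [D → D L d .] }  — reduce
  I13: { [L → + . + +] }  — shift
  I14: { [L → + + . +] }  — shift
  I15: { [L → + + + .] }  — reduce
  I16: { [L → + + . +], [L → + . + +] }  — shift
  I17: { [D → . D L d], [D → . L )], [D → . g], [D → D . L d], [L → . + + +], [L → . D], [L → . g ) d], [L → D .], [S → D + D .] }  — shift, 2 reduces
  I18: { [L → + + + .], [L → + + . +] }  — shift, reduce

I17 contains complete items [L → D .], [S → D + D .] — reduce-reduce conflict.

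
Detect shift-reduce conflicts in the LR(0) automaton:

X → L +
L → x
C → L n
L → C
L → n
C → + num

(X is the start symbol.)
No shift-reduce conflicts

A shift-reduce conflict occurs when an LR(0) state has both:
  - a complete (reduce) item [A → α .] (dot at the end), and
  - a shift item [B → β . c γ] (dot before a terminal).

Augment with X' → X and build the canonical LR(0) collection (I0 = CLOSURE({[X' → . X]}), then GOTO on every symbol after a dot until no new states appear). It has 10 states:
  I0: { [C → . + num], [C → . L n], [L → . C], [L → . n], [L → . x], [X → . L +], [X' → . X] }  — shift
  I1: { [C → + . num] }  — shift
  I2: { [L → C .] }  — reduce
  I3: { [C → L . n], [X → L . +] }  — shift
  I4: { [X' → X .] }  — accept
  I5: { [L → n .] }  — reduce
  I6: { [L → x .] }  — reduce
  I7: { [X → L + .] }  — reduce
  I8: { [C → L n .] }  — reduce
  I9: { [C → + num .] }  — reduce

No state contains both a complete item and a shift item.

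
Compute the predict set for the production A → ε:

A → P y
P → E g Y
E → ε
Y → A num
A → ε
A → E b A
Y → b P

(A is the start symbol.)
{ $, 'num' }

PREDICT(A → ε) = (FIRST(RHS) \ {ε}) ∪ (FOLLOW(A) if ε ∈ FIRST(RHS), i.e. RHS ⇒* ε)
The right-hand side is ε (FIRST(ε) = { ε }), so the predict set is FOLLOW(A) = { $, 'num' }
PREDICT(A → ε) = { $, 'num' }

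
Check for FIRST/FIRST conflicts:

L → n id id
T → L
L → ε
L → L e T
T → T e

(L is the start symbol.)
A FIRST/FIRST conflict occurs when two productions N → α and N → β for the same non-terminal have FIRST(α) ∩ FIRST(β) ≠ ∅ (with ε ∈ FIRST of a nullable right-hand side, so two nullable alternatives also conflict).

FIRST sets of the non-terminals at (or reachable through a nullable prefix from) the front of some alternative:
  FIRST(L) = { 'e', 'n', ε }
  FIRST(T) = { 'e', 'n', ε }

Productions for L:
  L → n id id: FIRST = { 'n' }
  L → ε: FIRST = { ε }
  L → L e T: FIRST = { 'e', 'n' }
Productions for T:
  T → L: FIRST = { 'e', 'n', ε }
  T → T e: FIRST = { 'e', 'n' }

Conflict for L: L → n id id and L → L e T
  Overlap: { 'n' }
Conflict for T: T → L and T → T e
  Overlap: { 'e', 'n' }

Answer: Yes. L → n id id / L → L e T on { 'n' }; T → L / T → T e on { 'e', 'n' }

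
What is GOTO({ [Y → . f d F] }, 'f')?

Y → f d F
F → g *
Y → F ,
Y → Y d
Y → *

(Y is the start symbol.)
{ [Y → f . d F] }

GOTO(I, 'f') = CLOSURE({ [A → αX.β] : [A → α.Xβ] ∈ I, X = 'f' })

Items with dot before 'f', with the dot advanced:
  [Y → . f d F] → [Y → f . d F]
Closure adds nothing (no advanced item has the dot before a non-terminal).

GOTO = { [Y → f . d F] }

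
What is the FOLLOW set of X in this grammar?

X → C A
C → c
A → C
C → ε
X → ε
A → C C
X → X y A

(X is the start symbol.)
X is the start symbol, so $ ∈ FOLLOW(X).
In X → X y A: X is followed by y A, add FIRST(y A) \ {ε} = { 'y' }

Taking the union: FOLLOW(X) = { $, 'y' }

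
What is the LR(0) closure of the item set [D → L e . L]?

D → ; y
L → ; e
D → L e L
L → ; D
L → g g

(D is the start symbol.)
Start with: [D → L e . L]
  [D → L e . L] has the dot before L: add [L → . ; e], [L → . ; D], [L → . g g]
No further items can be added.

CLOSURE = { [D → L e . L], [L → . ; D], [L → . ; e], [L → . g g] }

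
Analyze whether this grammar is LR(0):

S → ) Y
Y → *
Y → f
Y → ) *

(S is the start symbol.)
Yes, the grammar is LR(0)

Augment with S' → S and build the canonical LR(0) collection (I0 = CLOSURE({[S' → . S]}), then GOTO on every symbol after a dot until no new states appear). It has 8 states:
  I0: { [S → . ) Y], [S' → . S] }  — shift
  I1: { [S → ) . Y], [Y → . ) *], [Y → . *], [Y → . f] }  — shift
  I2: { [S' → S .] }  — accept
  I3: { [Y → ) . *] }  — shift
  I4: { [Y → * .] }  — reduce
  I5: { [S → ) Y .] }  — reduce
  I6: { [Y → f .] }  — reduce
  I7: { [Y → ) * .] }  — reduce

Every state is either a pure shift/goto state or contains exactly one complete item and nothing to shift — no conflicts. The grammar is LR(0).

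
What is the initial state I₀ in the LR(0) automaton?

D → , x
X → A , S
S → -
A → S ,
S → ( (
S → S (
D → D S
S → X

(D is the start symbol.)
First, augment the grammar with D' → D
I₀ = CLOSURE({ [D' → . D] }):
  [D' → . D] has the dot before D: add [D → . , x], [D → . D S]
No further items can be added.

I₀ = { [D → . , x], [D → . D S], [D' → . D] }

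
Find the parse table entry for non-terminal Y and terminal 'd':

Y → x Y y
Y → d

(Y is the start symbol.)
To find M[Y, 'd'], we find productions for Y where 'd' is in the predict set (PREDICT(N → α) = (FIRST(α) \ {ε}) ∪ (FOLLOW(N) if α ⇒* ε)).

Y → x Y y: PREDICT = { 'x' }
Y → d: PREDICT = { 'd' }
  'd' is in predict set, so this production goes in M[Y, 'd']

M[Y, 'd'] = Y → d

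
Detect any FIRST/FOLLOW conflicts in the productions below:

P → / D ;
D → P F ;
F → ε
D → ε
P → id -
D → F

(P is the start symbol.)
No FIRST/FOLLOW conflicts.

A FIRST/FOLLOW conflict occurs when a non-terminal N has a nullable alternative N → β (β ⇒* ε) and another alternative N → α with FIRST(α) ∩ FOLLOW(N) ≠ ∅: on such a lookahead the parser cannot decide between expanding α and letting N vanish via β.

Nullable non-terminals: D, F.
FIRST sets used below: FIRST(P) = { '/', 'id' }, FIRST(F) = { ε }

D: nullable alternative(s) D → ε, D → F; FOLLOW(D) = { ';' }
  D → P F ;: FIRST \ {ε} = { '/', 'id' } — disjoint from FOLLOW(D)
  D → ε: FIRST \ {ε} = { } — disjoint from FOLLOW(D)
  D → F: FIRST \ {ε} = { } — disjoint from FOLLOW(D)
F has a nullable alternative but only one production, so nothing to check.

P has no nullable alternative, so no FIRST/FOLLOW check is needed there.

No FIRST/FOLLOW conflicts found.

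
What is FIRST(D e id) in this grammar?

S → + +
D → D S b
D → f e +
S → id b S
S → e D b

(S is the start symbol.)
FIRST sets of the non-terminals involved (from the grammar, by fixed-point iteration):
  FIRST(D) = { 'f' }

To compute FIRST(D e id), process the symbols left to right:
Symbol D is a non-terminal. Add FIRST(D) \ {ε} = { 'f' }
D is not nullable (ε ∉ FIRST(D)), so stop here.
FIRST(D e id) = { 'f' }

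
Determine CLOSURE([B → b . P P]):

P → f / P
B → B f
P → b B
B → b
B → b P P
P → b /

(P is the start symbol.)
To compute CLOSURE, for each item [A → α.Bβ] where B is a non-terminal, add [B → .γ] for all productions B → γ; repeat for the newly added items until nothing changes.

Start with: [B → b . P P]
  [B → b . P P] has the dot before P: add [P → . f / P], [P → . b B], [P → . b /]
No further items can be added.

CLOSURE = { [B → b . P P], [P → . b /], [P → . b B], [P → . f / P] }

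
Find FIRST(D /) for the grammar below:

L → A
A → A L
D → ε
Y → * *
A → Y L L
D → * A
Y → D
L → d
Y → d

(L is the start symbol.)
{ '*', '/' }

FIRST sets of the non-terminals involved (from the grammar, by fixed-point iteration):
  FIRST(D) = { '*', ε }

To compute FIRST(D /), process the symbols left to right:
Symbol D is a non-terminal. Add FIRST(D) \ {ε} = { '*' }
D is nullable (ε ∈ FIRST(D)), continue to the next symbol.
Symbol / is a terminal. Add '/' and stop.
FIRST(D /) = { '*', '/' }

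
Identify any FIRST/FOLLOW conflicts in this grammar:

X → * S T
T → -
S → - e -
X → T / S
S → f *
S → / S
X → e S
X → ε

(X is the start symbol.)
No FIRST/FOLLOW conflicts.

Nullable non-terminals: X.
FIRST sets used below: FIRST(T) = { '-' }

X: nullable alternative(s) X → ε; FOLLOW(X) = { $ }
  X → * S T: FIRST \ {ε} = { '*' } — disjoint from FOLLOW(X)
  X → T / S: FIRST \ {ε} = { '-' } — disjoint from FOLLOW(X)
  X → e S: FIRST \ {ε} = { 'e' } — disjoint from FOLLOW(X)
  X → ε: FIRST \ {ε} = { } — this is the only nullable alternative, skip

S, T have no nullable alternative, so no FIRST/FOLLOW check is needed there.

No FIRST/FOLLOW conflicts found.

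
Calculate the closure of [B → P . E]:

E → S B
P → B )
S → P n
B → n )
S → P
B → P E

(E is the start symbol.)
{ [B → . P E], [B → . n )], [B → P . E], [E → . S B], [P → . B )], [S → . P n], [S → . P] }

To compute CLOSURE, for each item [A → α.Bβ] where B is a non-terminal, add [B → .γ] for all productions B → γ; repeat for the newly added items until nothing changes.

Start with: [B → P . E]
  [B → P . E] has the dot before E: add [E → . S B]
  [E → . S B] has the dot before S: add [S → . P n], [S → . P]
  [S → . P n] has the dot before P: add [P → . B )]
  [P → . B )] has the dot before B: add [B → . n )], [B → . P E]
No further items can be added.

CLOSURE = { [B → . P E], [B → . n )], [B → P . E], [E → . S B], [P → . B )], [S → . P n], [S → . P] }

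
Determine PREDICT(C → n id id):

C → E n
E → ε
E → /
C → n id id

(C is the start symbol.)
PREDICT(C → n id id) = (FIRST(RHS) \ {ε}) ∪ (FOLLOW(C) if ε ∈ FIRST(RHS), i.e. RHS ⇒* ε)
FIRST(n id id) = { 'n' }
ε ∉ FIRST(n id id), so FOLLOW(C) is not added.
PREDICT(C → n id id) = { 'n' }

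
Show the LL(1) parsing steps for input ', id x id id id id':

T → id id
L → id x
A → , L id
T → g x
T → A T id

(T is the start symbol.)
Stack is shown with the top on the left.

Stack           Input                 Action
--------------------------------------------
T $             , id x id id id id $  output T → A T id
A T id $        , id x id id id id $  output A → , L id
, L id T id $   , id x id id id id $  match ','
L id T id $     id x id id id id $    output L → id x
id x id T id $  id x id id id id $    match 'id'
x id T id $     x id id id id $       match 'x'
id T id $       id id id id $         match 'id'
T id $          id id id $            output T → id id
id id id $      id id id $            match 'id'
id id $         id id $               match 'id'
id $            id $                  match 'id'
$               $                     accept

The string is accepted.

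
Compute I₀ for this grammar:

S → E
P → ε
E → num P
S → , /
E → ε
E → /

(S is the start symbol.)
{ [E → . /], [E → . num P], [E → .], [S → . , /], [S → . E], [S' → . S] }

First, augment the grammar with S' → S
I₀ = CLOSURE({ [S' → . S] }):
  [S' → . S] has the dot before S: add [S → . E], [S → . , /]
  [S → . E] has the dot before E: add [E → . num P], [E → .], [E → . /]
No further items can be added.

I₀ = { [E → . /], [E → . num P], [E → .], [S → . , /], [S → . E], [S' → . S] }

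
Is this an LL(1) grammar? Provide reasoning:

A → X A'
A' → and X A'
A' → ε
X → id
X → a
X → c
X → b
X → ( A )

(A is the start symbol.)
Yes, the grammar is LL(1).

Relevant sets:
  FOLLOW(A') = { $, ')' }

For A':
  PREDICT(A' → and X A') = { 'and' }
  PREDICT(A' → ε) = { $, ')' }
For X:
  PREDICT(X → id) = { 'id' }
  PREDICT(X → a) = { 'a' }
  PREDICT(X → c) = { 'c' }
  PREDICT(X → b) = { 'b' }
  PREDICT(X → '(' A ')') = { '(' }
A has a single production, so nothing to check there.

All predict sets are disjoint. The grammar IS LL(1).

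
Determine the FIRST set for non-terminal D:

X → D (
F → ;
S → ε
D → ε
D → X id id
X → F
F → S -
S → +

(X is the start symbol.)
{ '(', '+', '-', ';', ε }

FIRST sets of the other non-terminals involved (by the same procedure, iterated to a fixed point):
  FIRST(X) = { '(', '+', '-', ';' }

From D → ε:
  - ε-production, so ε ∈ FIRST(D)
From D → X id id:
  - X is a non-terminal: add FIRST(X) \ {ε} = { '(', '+', '-', ';' }
    X is not nullable, so stop

Collecting: FIRST(D) = { '(', '+', '-', ';', ε }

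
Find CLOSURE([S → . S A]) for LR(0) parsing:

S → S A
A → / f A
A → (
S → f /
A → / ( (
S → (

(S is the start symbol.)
Start with: [S → . S A]
  [S → . S A] has the dot before S: add [S → . f /], [S → . (]
No further items can be added.

CLOSURE = { [S → . (], [S → . S A], [S → . f /] }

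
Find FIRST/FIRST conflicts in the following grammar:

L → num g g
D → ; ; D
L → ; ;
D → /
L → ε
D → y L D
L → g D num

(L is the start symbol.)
A FIRST/FIRST conflict occurs when two productions N → α and N → β for the same non-terminal have FIRST(α) ∩ FIRST(β) ≠ ∅ (with ε ∈ FIRST of a nullable right-hand side, so two nullable alternatives also conflict).

Productions for L:
  L → num g g: FIRST = { 'num' }
  L → ; ;: FIRST = { ';' }
  L → ε: FIRST = { ε }
  L → g D num: FIRST = { 'g' }
Productions for D:
  D → ; ; D: FIRST = { ';' }
  D → /: FIRST = { '/' }
  D → y L D: FIRST = { 'y' }

All alternatives of each non-terminal have pairwise disjoint FIRST sets.

Answer: No FIRST/FIRST conflicts.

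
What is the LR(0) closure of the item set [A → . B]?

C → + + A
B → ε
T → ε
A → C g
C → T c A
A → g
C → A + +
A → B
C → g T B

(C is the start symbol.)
{ [A → . B], [B → .] }

To compute CLOSURE, for each item [A → α.Bβ] where B is a non-terminal, add [B → .γ] for all productions B → γ; repeat for the newly added items until nothing changes.

Start with: [A → . B]
  [A → . B] has the dot before B: add [B → .]
No further items can be added.

CLOSURE = { [A → . B], [B → .] }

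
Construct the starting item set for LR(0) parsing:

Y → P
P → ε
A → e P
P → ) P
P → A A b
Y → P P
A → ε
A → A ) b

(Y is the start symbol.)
First, augment the grammar with Y' → Y
I₀ = CLOSURE({ [Y' → . Y] }):
  [Y' → . Y] has the dot before Y: add [Y → . P], [Y → . P P]
  [Y → . P] has the dot before P: add [P → .], [P → . ) P], [P → . A A b]
  [P → . A A b] has the dot before A: add [A → . e P], [A → .], [A → . A ) b]
No further items can be added.

I₀ = { [A → . A ) b], [A → . e P], [A → .], [P → . ) P], [P → . A A b], [P → .], [Y → . P P], [Y → . P], [Y' → . Y] }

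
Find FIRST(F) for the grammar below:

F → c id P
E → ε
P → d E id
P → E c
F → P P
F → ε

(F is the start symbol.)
FIRST sets of the other non-terminals involved (by the same procedure, iterated to a fixed point):
  FIRST(P) = { 'c', 'd' }

From F → c id P:
  - c is a terminal: add 'c' and stop
From F → P P:
  - P is a non-terminal: add FIRST(P) \ {ε} = { 'c', 'd' }
    P is not nullable, so stop
From F → ε:
  - ε-production, so ε ∈ FIRST(F)

Collecting: FIRST(F) = { 'c', 'd', ε }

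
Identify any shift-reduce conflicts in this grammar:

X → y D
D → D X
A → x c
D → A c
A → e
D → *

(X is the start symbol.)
Yes — I5: [X → y D .] vs [X → . y D]

A shift-reduce conflict occurs when an LR(0) state has both:
  - a complete (reduce) item [A → α .] (dot at the end), and
  - a shift item [B → β . c γ] (dot before a terminal).

Augment with X' → X and build the canonical LR(0) collection (I0 = CLOSURE({[X' → . X]}), then GOTO on every symbol after a dot until no new states appear). It has 11 states:
  I0: { [X → . y D], [X' → . X] }  — shift
  I1: { [X' → X .] }  — accept
  I2: { [A → . e], [A → . x c], [D → . *], [D → . A c], [D → . D X], [X → y . D] }  — shift
  I3: { [D → * .] }  — reduce
  I4: { [D → A . c] }  — shift
  I5: { [D → D . X], [X → . y D], [X → y D .] }  — shift, reduce
  I6: { [A → e .] }  — reduce
  I7: { [A → x . c] }  — shift
  I8: { [A → x c .] }  — reduce
  I9: { [D → D X .] }  — reduce
  I10: { [D → A c .] }  — reduce

I5 contains reduce item [X → y D .] and shift item [X → . y D] — shift-reduce conflict.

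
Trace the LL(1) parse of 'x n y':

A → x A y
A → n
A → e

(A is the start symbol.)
LL(1) parsing maintains a stack (initially the start symbol over $) and the input. At each step: if the stack top is a terminal, match it against the current input token; if it is a non-terminal N, replace it with the RHS of M[N, lookahead] (the unique production whose predict set contains the lookahead).

Stack is shown with the top on the left.

Stack    Input    Action
------------------------
A $      x n y $  output A → x A y
x A y $  x n y $  match 'x'
A y $    n y $    output A → n
n y $    n y $    match 'n'
y $      y $      match 'y'
$        $        accept

The string is accepted.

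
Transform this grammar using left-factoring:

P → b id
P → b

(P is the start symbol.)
Left-factoring transforms A → αβ₁ | αβ₂ into A → αA' and A' → β₁ | β₂
(α is the longest common prefix among the alternatives). Repeat until
no nonterminal has two alternatives with a common prefix.

Round 1: P has alternatives sharing prefix 'b'. Introduce P': P → b P'
  Add: P' → id
  Add: P' → ε

No remaining common prefixes — done.

Resulting grammar:
P → b P'
P' → id
P' → ε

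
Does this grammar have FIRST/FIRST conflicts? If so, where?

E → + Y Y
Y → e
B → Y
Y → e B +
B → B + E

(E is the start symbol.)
Yes. Y → e / Y → e B '+' on { 'e' }; B → Y / B → B '+' E on { 'e' }

A FIRST/FIRST conflict occurs when two productions N → α and N → β for the same non-terminal have FIRST(α) ∩ FIRST(β) ≠ ∅ (with ε ∈ FIRST of a nullable right-hand side, so two nullable alternatives also conflict).

FIRST sets of the non-terminals at (or reachable through a nullable prefix from) the front of some alternative:
  FIRST(Y) = { 'e' }
  FIRST(B) = { 'e' }

Productions for Y:
  Y → e: FIRST = { 'e' }
  Y → e B +: FIRST = { 'e' }
Productions for B:
  B → Y: FIRST = { 'e' }
  B → B + E: FIRST = { 'e' }
E has only one production, so no FIRST/FIRST conflict is possible there.

Conflict for Y: Y → e and Y → e B +
  Overlap: { 'e' }
Conflict for B: B → Y and B → B + E
  Overlap: { 'e' }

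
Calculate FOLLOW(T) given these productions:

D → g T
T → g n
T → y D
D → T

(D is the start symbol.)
In D → g T: T is at the end, add FOLLOW(D)
In D → T: T is at the end, add FOLLOW(D)

The FOLLOW sets referred to above (computed the same way, to a fixed point):
  FOLLOW(D) = { $ }

Taking the union: FOLLOW(T) = { $ }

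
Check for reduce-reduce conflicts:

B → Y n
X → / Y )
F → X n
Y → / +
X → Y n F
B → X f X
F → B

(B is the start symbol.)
No reduce-reduce conflicts

Augment with B' → B and build the canonical LR(0) collection (I0 = CLOSURE({[B' → . B]}), then GOTO on every symbol after a dot until no new states appear). It has 18 states:
  I0: { [B → . X f X], [B → . Y n], [B' → . B], [X → . / Y )], [X → . Y n F], [Y → . / +] }  — shift
  I1: { [X → / . Y )], [Y → . / +], [Y → / . +] }  — shift
  I2: { [B' → B .] }  — accept
  I3: { [B → X . f X] }  — shift
  I4: { [B → Y . n], [X → Y . n F] }  — shift
  I5: { [B → . X f X], [B → . Y n], [B → Y n .], [F → . B], [F → . X n], [X → . / Y )], [X → . Y n F], [X → Y n . F], [Y → . / +] }  — shift, reduce
  I6: { [F → B .] }  — reduce
  I7: { [X → Y n F .] }  — reduce
  I8: { [B → X . f X], [F → X . n] }  — shift
  I9: { [B → X f . X], [X → . / Y )], [X → . Y n F], [Y → . / +] }  — shift
  I10: { [F → X n .] }  — reduce
  I11: { [B → X f X .] }  — reduce
  I12: { [X → Y . n F] }  — shift
  I13: { [B → . X f X], [B → . Y n], [F → . B], [F → . X n], [X → . / Y )], [X → . Y n F], [X → Y n . F], [Y → . / +] }  — shift
  I14: { [Y → / + .] }  — reduce
  I15: { [Y → / . +] }  — shift
  I16: { [X → / Y . )] }  — shift
  I17: { [X → / Y ) .] }  — reduce

No state contains more than one complete item.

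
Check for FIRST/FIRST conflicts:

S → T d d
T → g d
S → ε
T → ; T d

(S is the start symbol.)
A FIRST/FIRST conflict occurs when two productions N → α and N → β for the same non-terminal have FIRST(α) ∩ FIRST(β) ≠ ∅ (with ε ∈ FIRST of a nullable right-hand side, so two nullable alternatives also conflict).

FIRST sets of the non-terminals at (or reachable through a nullable prefix from) the front of some alternative:
  FIRST(T) = { ';', 'g' }

Productions for S:
  S → T d d: FIRST = { ';', 'g' }
  S → ε: FIRST = { ε }
Productions for T:
  T → g d: FIRST = { 'g' }
  T → ; T d: FIRST = { ';' }

All alternatives of each non-terminal have pairwise disjoint FIRST sets.

Answer: No FIRST/FIRST conflicts.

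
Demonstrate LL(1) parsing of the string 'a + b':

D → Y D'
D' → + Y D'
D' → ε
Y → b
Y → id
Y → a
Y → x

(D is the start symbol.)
Stack is shown with the top on the left.

Stack     Input    Action
-------------------------
D $       a + b $  output D → Y D'
Y D' $    a + b $  output Y → a
a D' $    a + b $  match 'a'
D' $      + b $    output D' → + Y D'
+ Y D' $  + b $    match '+'
Y D' $    b $      output Y → b
b D' $    b $      match 'b'
D' $      $        output D' → ε
$         $        accept

The string is accepted.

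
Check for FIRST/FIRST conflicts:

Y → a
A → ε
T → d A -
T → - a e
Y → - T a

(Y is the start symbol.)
No FIRST/FIRST conflicts.

A FIRST/FIRST conflict occurs when two productions N → α and N → β for the same non-terminal have FIRST(α) ∩ FIRST(β) ≠ ∅ (with ε ∈ FIRST of a nullable right-hand side, so two nullable alternatives also conflict).

Productions for Y:
  Y → a: FIRST = { 'a' }
  Y → - T a: FIRST = { '-' }
Productions for T:
  T → d A -: FIRST = { 'd' }
  T → - a e: FIRST = { '-' }
A has only one production, so no FIRST/FIRST conflict is possible there.

All alternatives of each non-terminal have pairwise disjoint FIRST sets.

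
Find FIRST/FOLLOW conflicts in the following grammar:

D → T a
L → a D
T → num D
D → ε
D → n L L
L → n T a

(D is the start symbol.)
Nullable non-terminals: D.
FIRST sets used below: FIRST(T) = { 'num' }

D: nullable alternative(s) D → ε; FOLLOW(D) = { $, 'a', 'n' }
  D → T a: FIRST \ {ε} = { 'num' } — disjoint from FOLLOW(D)
  D → ε: FIRST \ {ε} = { } — this is the only nullable alternative, skip
  D → n L L: FIRST \ {ε} = { 'n' } — overlaps FOLLOW(D) on { 'n' }: CONFLICT

L, T have no nullable alternative, so no FIRST/FOLLOW check is needed there.

So the grammar has 1 FIRST/FOLLOW conflict (marked CONFLICT above).

Answer: Yes. D → n L L with FOLLOW(D) on { 'n' }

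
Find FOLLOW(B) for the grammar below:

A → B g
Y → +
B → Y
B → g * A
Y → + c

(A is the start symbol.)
{ 'g' }

To compute FOLLOW(B), find every occurrence of B on a right-hand side N → α B β: add FIRST(β) \ {ε}, and if β is empty or nullable also add FOLLOW(N). Iterate to a fixed point.

In A → B g: B is followed by g, add FIRST(g) \ {ε} = { 'g' }

Taking the union: FOLLOW(B) = { 'g' }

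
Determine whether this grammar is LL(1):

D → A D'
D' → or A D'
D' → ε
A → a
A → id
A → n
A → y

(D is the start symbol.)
Yes, the grammar is LL(1).

Relevant sets:
  FOLLOW(D') = { $ }

For D':
  PREDICT(D' → or A D') = { 'or' }
  PREDICT(D' → ε) = { $ }
For A:
  PREDICT(A → a) = { 'a' }
  PREDICT(A → id) = { 'id' }
  PREDICT(A → n) = { 'n' }
  PREDICT(A → y) = { 'y' }
D has a single production, so nothing to check there.

All predict sets are disjoint. The grammar IS LL(1).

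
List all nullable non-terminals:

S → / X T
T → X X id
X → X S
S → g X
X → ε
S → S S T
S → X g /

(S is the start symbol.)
A non-terminal is nullable if it can derive ε (the empty string): either it has an ε-production, or it has a production whose right-hand side consists entirely of nullable non-terminals.

ε-productions: X → ε
So X is immediately nullable.
No further non-terminal can be added: every production for the remaining non-terminals contains a terminal or a non-nullable non-terminal.
Nullable = { 'X' }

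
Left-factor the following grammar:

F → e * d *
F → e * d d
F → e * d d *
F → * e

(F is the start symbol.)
F → e * d F'
F' → *
F' → d F''
F'' → ε
F'' → *
F → * e

Left-factoring transforms A → αβ₁ | αβ₂ into A → αA' and A' → β₁ | β₂
(α is the longest common prefix among the alternatives). Repeat until
no nonterminal has two alternatives with a common prefix.

Round 1: F has alternatives sharing prefix 'e * d'. Introduce F': F → e * d F'
  Add: F' → *
  Add: F' → d
  Add: F' → d *

Round 2: F' has alternatives sharing prefix 'd'. Introduce F'': F' → d F''
  Add: F'' → ε
  Add: F'' → *

No remaining common prefixes — done.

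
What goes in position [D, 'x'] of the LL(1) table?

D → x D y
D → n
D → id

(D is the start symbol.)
D → x D y

To find M[D, 'x'], we find productions for D where 'x' is in the predict set (PREDICT(N → α) = (FIRST(α) \ {ε}) ∪ (FOLLOW(N) if α ⇒* ε)).

D → x D y: PREDICT = { 'x' }
  'x' is in predict set, so this production goes in M[D, 'x']
D → n: PREDICT = { 'n' }
D → id: PREDICT = { 'id' }

M[D, 'x'] = D → x D y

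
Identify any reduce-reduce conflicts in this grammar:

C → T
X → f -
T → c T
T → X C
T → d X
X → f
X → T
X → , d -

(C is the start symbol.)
Augment with C' → C and build the canonical LR(0) collection (I0 = CLOSURE({[C' → . C]}), then GOTO on every symbol after a dot until no new states appear). It has 15 states:
  I0: { [C → . T], [C' → . C], [T → . X C], [T → . c T], [T → . d X], [X → . , d -], [X → . T], [X → . f -], [X → . f] }  — shift
  I1: { [X → , . d -] }  — shift
  I2: { [C' → C .] }  — accept
  I3: { [C → T .], [X → T .] }  — 2 reduces
  I4: { [C → . T], [T → . X C], [T → . c T], [T → . d X], [T → X . C], [X → . , d -], [X → . T], [X → . f -], [X → . f] }  — shift
  I5: { [T → . X C], [T → . c T], [T → . d X], [T → c . T], [X → . , d -], [X → . T], [X → . f -], [X → . f] }  — shift
  I6: { [T → . X C], [T → . c T], [T → . d X], [T → d . X], [X → . , d -], [X → . T], [X → . f -], [X → . f] }  — shift
  I7: { [X → f . -], [X → f .] }  — shift, reduce
  I8: { [X → f - .] }  — reduce
  I9: { [X → T .] }  — reduce
  I10: { [C → . T], [T → . X C], [T → . c T], [T → . d X], [T → X . C], [T → d X .], [X → . , d -], [X → . T], [X → . f -], [X → . f] }  — shift, reduce
  I11: { [T → X C .] }  — reduce
  I12: { [T → c T .], [X → T .] }  — 2 reduces
  I13: { [X → , d . -] }  — shift
  I14: { [X → , d - .] }  — reduce

I3 contains complete items [C → T .], [X → T .] — reduce-reduce conflict.
I12 contains complete items [T → c T .], [X → T .] — reduce-reduce conflict.

Answer: Yes — I3: [C → T .] vs [X → T .]; I12: [T → c T .] vs [X → T .]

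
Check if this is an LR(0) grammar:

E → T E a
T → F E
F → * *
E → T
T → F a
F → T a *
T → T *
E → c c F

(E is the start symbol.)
No. Shift-reduce conflict between [E → T .] and [E → . c c F]

Augment with E' → E and build the canonical LR(0) collection (I0 = CLOSURE({[E' → . E]}), then GOTO on every symbol after a dot until no new states appear). It has 18 states:
  I0: { [E → . T E a], [E → . T], [E → . c c F], [E' → . E], [F → . * *], [F → . T a *], [T → . F E], [T → . F a], [T → . T *] }  — shift
  I1: { [F → * . *] }  — shift
  I2: { [E' → E .] }  — accept
  I3: { [E → . T E a], [E → . T], [E → . c c F], [F → . * *], [F → . T a *], [T → . F E], [T → . F a], [T → . T *], [T → F . E], [T → F . a] }  — shift
  I4: { [E → . T E a], [E → . T], [E → . c c F], [E → T . E a], [E → T .], [F → . * *], [F → . T a *], [F → T . a *], [T → . F E], [T → . F a], [T → . T *], [T → T . *] }  — shift, reduce
  I5: { [E → c . c F] }  — shift
  I6: { [E → c c . F], [F → . * *], [F → . T a *], [T → . F E], [T → . F a], [T → . T *] }  — shift
  I7: { [E → . T E a], [E → . T], [E → . c c F], [E → c c F .], [F → . * *], [F → . T a *], [T → . F E], [T → . F a], [T → . T *], [T → F . E], [T → F . a] }  — shift, reduce
  I8: { [F → T . a *], [T → T . *] }  — shift
  I9: { [T → T * .] }  — reduce
  I10: { [F → T a . *] }  — shift
  I11: { [F → T a * .] }  — reduce
  I12: { [T → F E .] }  — reduce
  I13: { [T → F a .] }  — reduce
  I14: { [F → * . *], [T → T * .] }  — shift, reduce
  I15: { [E → T E . a] }  — shift
  I16: { [E → T E a .] }  — reduce
  I17: { [F → * * .] }  — reduce

Conflict in state I4:
  Shift-reduce conflict between [E → T .] and [E → . c c F]
So the grammar is NOT LR(0).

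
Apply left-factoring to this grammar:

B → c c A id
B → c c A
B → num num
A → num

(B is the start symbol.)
B → c c A B'
B' → id
B' → ε
B → num num
A → num

Left-factoring transforms A → αβ₁ | αβ₂ into A → αA' and A' → β₁ | β₂
(α is the longest common prefix among the alternatives). Repeat until
no nonterminal has two alternatives with a common prefix.

Round 1: B has alternatives sharing prefix 'c c A'. Introduce B': B → c c A B'
  Add: B' → id
  Add: B' → ε

No remaining common prefixes — done.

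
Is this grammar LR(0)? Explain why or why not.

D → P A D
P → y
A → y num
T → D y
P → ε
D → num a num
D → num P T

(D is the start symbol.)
No. Shift-reduce conflict between [P → .] and [D → . num P T]

A grammar is LR(0) if no state in the canonical LR(0) collection has:
  - both a shift item (dot before a terminal) and a complete item (shift-reduce conflict), or
  - two or more complete items (reduce-reduce conflict; the accept item [D' → D .] counts as a complete item here).

Augment with D' → D and build the canonical LR(0) collection (I0 = CLOSURE({[D' → . D]}), then GOTO on every symbol after a dot until no new states appear). It has 15 states:
  I0: { [D → . P A D], [D → . num P T], [D → . num a num], [D' → . D], [P → . y], [P → .] }  — shift, reduce
  I1: { [D' → D .] }  — accept
  I2: { [A → . y num], [D → P . A D] }  — shift
  I3: { [D → num . P T], [D → num . a num], [P → . y], [P → .] }  — shift, reduce
  I4: { [P → y .] }  — reduce
  I5: { [D → . P A D], [D → . num P T], [D → . num a num], [D → num P . T], [P → . y], [P → .], [T → . D y] }  — shift, reduce
  I6: { [D → num a . num] }  — shift
  I7: { [D → num a num .] }  — reduce
  I8: { [T → D . y] }  — shift
  I9: { [D → num P T .] }  — reduce
  I10: { [T → D y .] }  — reduce
  I11: { [D → . P A D], [D → . num P T], [D → . num a num], [D → P A . D], [P → . y], [P → .] }  — shift, reduce
  I12: { [A → y . num] }  — shift
  I13: { [A → y num .] }  — reduce
  I14: { [D → P A D .] }  — reduce

Conflict in state I0:
  Shift-reduce conflict between [P → .] and [D → . num P T]
So the grammar is NOT LR(0).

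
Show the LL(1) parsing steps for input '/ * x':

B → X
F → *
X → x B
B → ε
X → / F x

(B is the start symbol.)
Stack is shown with the top on the left.

Stack    Input    Action
------------------------
B $      / * x $  output B → X
X $      / * x $  output X → / F x
/ F x $  / * x $  match '/'
F x $    * x $    output F → *
* x $    * x $    match '*'
x $      x $      match 'x'
$        $        accept

The string is accepted.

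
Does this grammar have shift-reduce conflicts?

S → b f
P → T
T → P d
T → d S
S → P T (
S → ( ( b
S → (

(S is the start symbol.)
A shift-reduce conflict occurs when an LR(0) state has both:
  - a complete (reduce) item [A → α .] (dot at the end), and
  - a shift item [B → β . c γ] (dot before a terminal).

Augment with S' → S and build the canonical LR(0) collection (I0 = CLOSURE({[S' → . S]}), then GOTO on every symbol after a dot until no new states appear). It has 16 states:
  I0: { [P → . T], [S → . ( ( b], [S → . (], [S → . P T (], [S → . b f], [S' → . S], [T → . P d], [T → . d S] }  — shift
  I1: { [S → ( . ( b], [S → ( .] }  — shift, reduce
  I2: { [P → . T], [S → P . T (], [T → . P d], [T → . d S], [T → P . d] }  — shift
  I3: { [S' → S .] }  — accept
  I4: { [P → T .] }  — reduce
  I5: { [S → b . f] }  — shift
  I6: { [P → . T], [S → . ( ( b], [S → . (], [S → . P T (], [S → . b f], [T → . P d], [T → . d S], [T → d . S] }  — shift
  I7: { [T → d S .] }  — reduce
  I8: { [S → b f .] }  — reduce
  I9: { [T → P . d] }  — shift
  I10: { [P → T .], [S → P T . (] }  — shift, reduce
  I11: { [P → . T], [S → . ( ( b], [S → . (], [S → . P T (], [S → . b f], [T → . P d], [T → . d S], [T → P d .], [T → d . S] }  — shift, reduce
  I12: { [S → P T ( .] }  — reduce
  I13: { [T → P d .] }  — reduce
  I14: { [S → ( ( . b] }  — shift
  I15: { [S → ( ( b .] }  — reduce

I1 contains reduce item [S → ( .] and shift item [S → ( . ( b] — shift-reduce conflict.
I10 contains reduce item [P → T .] and shift item [S → P T . (] — shift-reduce conflict.
I11 contains reduce item [T → P d .] and shift items [S → . (], [S → . ( ( b], [S → . b f], [T → . d S] — shift-reduce conflict.

Answer: Yes — I1: [S → ( .] vs [S → ( . ( b]; I10: [P → T .] vs [S → P T . (]; I11: [T → P d .] vs [S → . (]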